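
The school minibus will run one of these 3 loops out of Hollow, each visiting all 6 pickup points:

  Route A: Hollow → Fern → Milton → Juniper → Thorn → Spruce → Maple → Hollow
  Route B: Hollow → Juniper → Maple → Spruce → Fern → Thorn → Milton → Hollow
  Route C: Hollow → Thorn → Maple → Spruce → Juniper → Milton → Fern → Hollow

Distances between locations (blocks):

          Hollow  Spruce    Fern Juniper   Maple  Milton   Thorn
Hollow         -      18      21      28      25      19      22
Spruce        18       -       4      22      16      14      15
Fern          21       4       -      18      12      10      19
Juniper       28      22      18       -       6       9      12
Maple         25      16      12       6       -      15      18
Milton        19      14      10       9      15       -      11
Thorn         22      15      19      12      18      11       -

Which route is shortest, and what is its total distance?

103 blocks — Route B is the shortest.

Route A: 21 + 10 + 9 + 12 + 15 + 16 + 25 = 108
Route B: 28 + 6 + 16 + 4 + 19 + 11 + 19 = 103
Route C: 22 + 18 + 16 + 22 + 9 + 10 + 21 = 118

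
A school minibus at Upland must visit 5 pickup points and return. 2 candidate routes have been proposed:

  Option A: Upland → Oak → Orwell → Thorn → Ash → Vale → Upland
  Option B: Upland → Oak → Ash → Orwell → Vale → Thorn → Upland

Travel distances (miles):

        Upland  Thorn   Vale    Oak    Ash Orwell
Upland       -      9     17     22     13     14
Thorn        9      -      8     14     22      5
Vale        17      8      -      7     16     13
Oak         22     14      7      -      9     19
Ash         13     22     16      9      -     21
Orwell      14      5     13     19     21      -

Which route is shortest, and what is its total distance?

Option A: 22 + 19 + 5 + 22 + 16 + 17 = 101
Option B: 22 + 9 + 21 + 13 + 8 + 9 = 82

Shortest is Option B, total 82 miles.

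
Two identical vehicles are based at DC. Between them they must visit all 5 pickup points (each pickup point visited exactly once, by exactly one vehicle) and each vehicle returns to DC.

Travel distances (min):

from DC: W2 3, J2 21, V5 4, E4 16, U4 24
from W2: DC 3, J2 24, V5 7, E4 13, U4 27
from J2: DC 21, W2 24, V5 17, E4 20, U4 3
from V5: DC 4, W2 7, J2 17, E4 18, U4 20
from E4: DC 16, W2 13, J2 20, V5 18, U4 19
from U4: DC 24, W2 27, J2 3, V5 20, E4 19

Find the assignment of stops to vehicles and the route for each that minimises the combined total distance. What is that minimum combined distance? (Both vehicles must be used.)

Minimum combined distance: 65 min.

Try each way of splitting the stops between the two vehicles (each non-empty) and, for each split, find the best tour for each vehicle:
  {W2} + {J2, V5, E4, U4}: 6 + 59 = 65
  {J2} + {W2, V5, E4, U4}: 42 + 59 = 101
  {W2, J2} + {V5, E4, U4}: 48 + 59 = 107
  {V5} + {W2, J2, E4, U4}: 8 + 59 = 67
  {W2, V5} + {J2, E4, U4}: 14 + 59 = 73
  {J2, V5} + {W2, E4, U4}: 42 + 59 = 101
  … (15 splits in total)
Best: vehicle 1 DC → W2 → DC = 6; vehicle 2 DC → V5 → J2 → U4 → E4 → DC = 59; combined 65.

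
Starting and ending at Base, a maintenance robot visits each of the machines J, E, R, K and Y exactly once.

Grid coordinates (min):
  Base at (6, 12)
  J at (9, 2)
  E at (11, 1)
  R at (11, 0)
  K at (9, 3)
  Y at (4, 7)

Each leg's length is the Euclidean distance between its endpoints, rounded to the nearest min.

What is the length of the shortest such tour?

28 min — the shortest possible round trip.

Base→J→E→R→K→Y→Base: 10+2+1+4+6+5 = 28
Base→J→E→R→Y→K→Base: 10+2+1+10+6+9 = 38
Base→J→E→K→R→Y→Base: 10+2+3+4+10+5 = 34
Base→J→E→K→Y→R→Base: 10+2+3+6+10+13 = 44
Base→J→E→Y→R→K→Base: 10+2+9+10+4+9 = 44
Base→J→E→Y→K→R→Base: 10+2+9+6+4+13 = 44
Base→J→R→E→K→Y→Base: 10+3+1+3+6+5 = 28
Base→J→R→E→Y→K→Base: 10+3+1+9+6+9 = 38
Base→J→R→K→E→Y→Base: 10+3+4+3+9+5 = 34
Base→J→R→K→Y→E→Base: 10+3+4+6+9+12 = 44
Base→J→R→Y→E→K→Base: 10+3+10+9+3+9 = 44
Base→J→R→Y→K→E→Base: 10+3+10+6+3+12 = 44
Base→J→K→E→R→Y→Base: 10+1+3+1+10+5 = 30
Base→J→K→E→Y→R→Base: 10+1+3+9+10+13 = 46
… (46 more)
The minimum is 28.
One optimal route: Base → J → E → R → K → Y → Base (or its reverse).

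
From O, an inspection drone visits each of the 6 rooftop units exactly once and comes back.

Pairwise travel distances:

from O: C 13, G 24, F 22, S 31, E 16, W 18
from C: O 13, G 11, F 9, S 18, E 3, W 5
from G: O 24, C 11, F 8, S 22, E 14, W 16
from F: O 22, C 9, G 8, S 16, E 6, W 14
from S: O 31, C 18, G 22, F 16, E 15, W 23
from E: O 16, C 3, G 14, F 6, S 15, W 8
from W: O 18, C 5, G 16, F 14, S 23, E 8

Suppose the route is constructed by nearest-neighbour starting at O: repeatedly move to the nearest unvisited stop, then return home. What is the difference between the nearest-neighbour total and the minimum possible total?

11 longer than the optimal tour.

From O: C=13, E=16, W=18, F=22, G=24, S=31 → choose C (13).
From C: E=3, W=5, F=9, G=11, S=18 → choose E (3).
From E: F=6, W=8, G=14, S=15 → choose F (6).
From F: G=8, W=14, S=16 → choose G (8).
From G: W=16, S=22 → choose W (16).
From W: S=23 → choose S (23).
NN route O → C → E → F → G → W → S → O costs 100.
Optimal: O → C → G → F → S → E → W → O costs 89 (by enumerating all 360 distinct tours).
Excess = 100 − 89 = 11.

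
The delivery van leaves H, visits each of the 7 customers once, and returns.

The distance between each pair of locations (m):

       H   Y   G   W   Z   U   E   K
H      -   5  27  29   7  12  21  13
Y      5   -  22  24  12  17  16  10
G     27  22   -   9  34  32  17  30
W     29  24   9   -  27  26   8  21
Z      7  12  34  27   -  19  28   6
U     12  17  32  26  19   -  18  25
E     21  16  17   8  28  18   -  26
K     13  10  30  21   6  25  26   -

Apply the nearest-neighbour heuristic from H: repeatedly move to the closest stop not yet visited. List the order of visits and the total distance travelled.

H → [Y:5 / Z:7 / U:12 / K:13 / E:21 / G:27 / W:29] → Y (5)
Y → [K:10 / Z:12 / E:16 / U:17 / G:22 / W:24] → K (10)
K → [Z:6 / W:21 / U:25 / E:26 / G:30] → Z (6)
Z → [U:19 / W:27 / E:28 / G:34] → U (19)
U → [E:18 / W:26 / G:32] → E (18)
E → [W:8 / G:17] → W (8)
W → [G:9] → G (9)
Return G→H: 27.
Total = 5 + 10 + 6 + 19 + 18 + 8 + 9 + 27 = 102.

Total distance 102 m via the nearest-neighbour route H → Y → K → Z → U → E → W → G → H.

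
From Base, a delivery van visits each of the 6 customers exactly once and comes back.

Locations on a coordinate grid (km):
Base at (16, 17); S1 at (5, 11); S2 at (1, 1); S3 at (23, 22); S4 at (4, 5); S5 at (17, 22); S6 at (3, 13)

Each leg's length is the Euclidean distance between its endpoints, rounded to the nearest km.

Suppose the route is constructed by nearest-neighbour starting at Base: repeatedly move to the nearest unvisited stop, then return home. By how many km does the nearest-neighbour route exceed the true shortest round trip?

From Base: S5=5, S3=9, S1=13, S6=14, S4=17, S2=22 → choose S5 (5).
From S5: S3=6, S1=16, S6=17, S4=21, S2=26 → choose S3 (6).
From S3: S1=21, S6=22, S4=25, S2=30 → choose S1 (21).
From S1: S6=3, S4=6, S2=11 → choose S6 (3).
From S6: S4=8, S2=12 → choose S4 (8).
From S4: S2=5 → choose S2 (5).
NN route Base → S5 → S3 → S1 → S6 → S4 → S2 → Base costs 70.
Optimal: Base → S1 → S4 → S2 → S6 → S5 → S3 → Base costs 68 (by enumerating all 360 distinct tours).
Excess = 70 − 68 = 2.

The nearest-neighbour route is 2 km longer than optimal.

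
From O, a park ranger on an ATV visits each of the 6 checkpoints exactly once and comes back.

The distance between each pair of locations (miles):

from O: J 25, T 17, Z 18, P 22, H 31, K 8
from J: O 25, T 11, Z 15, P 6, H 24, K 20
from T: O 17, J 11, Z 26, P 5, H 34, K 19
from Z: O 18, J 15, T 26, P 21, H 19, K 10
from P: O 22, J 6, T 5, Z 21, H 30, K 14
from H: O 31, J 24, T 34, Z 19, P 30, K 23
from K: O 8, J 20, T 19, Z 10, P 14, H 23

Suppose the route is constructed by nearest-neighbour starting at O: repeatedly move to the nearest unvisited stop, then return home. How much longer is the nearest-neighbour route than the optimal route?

20 miles longer than the optimal tour.

From O: K=8, T=17, Z=18, P=22, J=25, H=31 → choose K (8).
From K: Z=10, P=14, T=19, J=20, H=23 → choose Z (10).
From Z: J=15, H=19, P=21, T=26 → choose J (15).
From J: P=6, T=11, H=24 → choose P (6).
From P: T=5, H=30 → choose T (5).
From T: H=34 → choose H (34).
NN route O → K → Z → J → P → T → H → O costs 109.
Optimal: O → T → P → J → H → Z → K → O costs 89 (by enumerating all 360 distinct tours).
Excess = 109 − 89 = 20.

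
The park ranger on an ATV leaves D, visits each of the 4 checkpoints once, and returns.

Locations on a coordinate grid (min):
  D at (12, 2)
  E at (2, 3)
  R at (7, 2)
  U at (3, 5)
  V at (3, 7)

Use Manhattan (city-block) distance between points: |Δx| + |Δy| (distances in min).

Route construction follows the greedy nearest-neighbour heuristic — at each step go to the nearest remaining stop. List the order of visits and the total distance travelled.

Total distance 30 min via the nearest-neighbour route D → R → E → U → V → D.

At D the remaining stops are R 5, E 11, U 12, V 14; go to R.
At R the remaining stops are E 6, U 7, V 9; go to E.
At E the remaining stops are U 3, V 5; go to U.
At U the remaining stops are V 2; go to V.
Return V→D: 14.
Total = 5 + 6 + 3 + 2 + 14 = 30.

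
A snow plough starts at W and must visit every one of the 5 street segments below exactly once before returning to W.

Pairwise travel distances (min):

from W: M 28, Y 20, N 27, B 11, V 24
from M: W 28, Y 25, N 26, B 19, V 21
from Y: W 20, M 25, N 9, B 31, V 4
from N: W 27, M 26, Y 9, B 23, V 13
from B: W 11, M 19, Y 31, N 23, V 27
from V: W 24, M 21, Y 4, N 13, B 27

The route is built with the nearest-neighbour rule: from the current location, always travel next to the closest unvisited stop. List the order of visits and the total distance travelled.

From W: distances to unvisited — B=11, Y=20, V=24, N=27, M=28. Nearest is B (11).
From B: distances to unvisited — M=19, N=23, V=27, Y=31. Nearest is M (19).
From M: distances to unvisited — V=21, Y=25, N=26. Nearest is V (21).
From V: distances to unvisited — Y=4, N=13. Nearest is Y (4).
From Y: distances to unvisited — N=9. Nearest is N (9).
Return N→W: 27.
Total = 11 + 19 + 21 + 4 + 9 + 27 = 91.

91 min along W → B → M → V → Y → N → W.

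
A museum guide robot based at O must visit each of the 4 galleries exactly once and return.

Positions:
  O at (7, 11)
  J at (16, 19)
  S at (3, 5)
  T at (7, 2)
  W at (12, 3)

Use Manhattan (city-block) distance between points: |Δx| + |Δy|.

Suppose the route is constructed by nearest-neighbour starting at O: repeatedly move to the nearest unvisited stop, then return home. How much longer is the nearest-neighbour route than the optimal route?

The nearest-neighbour route is 10 longer than optimal.

From O: T=9, S=10, W=13, J=17 → choose T (9).
From T: W=6, S=7, J=26 → choose W (6).
From W: S=11, J=20 → choose S (11).
From S: J=27 → choose J (27).
NN route O → T → W → S → J → O costs 70.
Optimal: O → J → W → T → S → O costs 60 (by enumerating all 12 distinct tours).
Excess = 70 − 60 = 10.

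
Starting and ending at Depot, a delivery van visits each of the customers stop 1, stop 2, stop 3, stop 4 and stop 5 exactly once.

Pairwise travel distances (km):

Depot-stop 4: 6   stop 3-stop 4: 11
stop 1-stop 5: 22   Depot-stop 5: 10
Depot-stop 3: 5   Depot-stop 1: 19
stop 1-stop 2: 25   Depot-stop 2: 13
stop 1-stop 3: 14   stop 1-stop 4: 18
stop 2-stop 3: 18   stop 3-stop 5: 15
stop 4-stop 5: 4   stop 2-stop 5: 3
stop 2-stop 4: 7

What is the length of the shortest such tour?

There are 60 distinct closed tours to check (reversals are equivalent).
Depot - stop 1 - stop 2 - stop 3 - stop 4 - stop 5 - Depot: 19+25+18+11+4+10 = 87
Depot - stop 1 - stop 2 - stop 3 - stop 5 - stop 4 - Depot: 19+25+18+15+4+6 = 87
Depot - stop 1 - stop 2 - stop 4 - stop 3 - stop 5 - Depot: 19+25+7+11+15+10 = 87
Depot - stop 1 - stop 2 - stop 4 - stop 5 - stop 3 - Depot: 19+25+7+4+15+5 = 75
Depot - stop 1 - stop 2 - stop 5 - stop 3 - stop 4 - Depot: 19+25+3+15+11+6 = 79
Depot - stop 1 - stop 2 - stop 5 - stop 4 - stop 3 - Depot: 19+25+3+4+11+5 = 67
Depot - stop 1 - stop 3 - stop 2 - stop 4 - stop 5 - Depot: 19+14+18+7+4+10 = 72
Depot - stop 1 - stop 3 - stop 2 - stop 5 - stop 4 - Depot: 19+14+18+3+4+6 = 64
Depot - stop 1 - stop 3 - stop 4 - stop 2 - stop 5 - Depot: 19+14+11+7+3+10 = 64
Depot - stop 1 - stop 3 - stop 4 - stop 5 - stop 2 - Depot: 19+14+11+4+3+13 = 64
Depot - stop 1 - stop 3 - stop 5 - stop 2 - stop 4 - Depot: 19+14+15+3+7+6 = 64
Depot - stop 1 - stop 3 - stop 5 - stop 4 - stop 2 - Depot: 19+14+15+4+7+13 = 72
Depot - stop 1 - stop 4 - stop 2 - stop 3 - stop 5 - Depot: 19+18+7+18+15+10 = 87
Depot - stop 1 - stop 4 - stop 2 - stop 5 - stop 3 - Depot: 19+18+7+3+15+5 = 67
… (46 more)
Depot - stop 2 - stop 5 - stop 4 - stop 1 - stop 3 - Depot: 13+3+4+18+14+5 = 57  ← best
The minimum is 57.
One optimal route: Depot → stop 2 → stop 5 → stop 4 → stop 1 → stop 3 → Depot (or its reverse).

57 km — the shortest possible round trip.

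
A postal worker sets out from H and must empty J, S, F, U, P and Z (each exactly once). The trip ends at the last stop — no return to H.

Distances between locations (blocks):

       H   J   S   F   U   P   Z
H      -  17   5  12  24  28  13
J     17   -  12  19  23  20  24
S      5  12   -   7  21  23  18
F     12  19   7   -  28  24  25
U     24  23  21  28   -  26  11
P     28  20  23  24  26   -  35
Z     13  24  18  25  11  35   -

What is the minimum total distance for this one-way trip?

Minimum one-way distance = 88 blocks.

There are 6! = 720 possible orderings.
H→J→S→F→U→P→Z: 17+12+7+28+26+35 = 125
H→J→S→F→U→Z→P: 17+12+7+28+11+35 = 110
H→J→S→F→P→U→Z: 17+12+7+24+26+11 = 97
H→J→S→F→P→Z→U: 17+12+7+24+35+11 = 106
H→J→S→F→Z→U→P: 17+12+7+25+11+26 = 98
H→J→S→F→Z→P→U: 17+12+7+25+35+26 = 122
H→J→S→U→F→P→Z: 17+12+21+28+24+35 = 137
H→J→S→U→F→Z→P: 17+12+21+28+25+35 = 138
… (712 more)
H→S→F→J→P→U→Z: 5+7+19+20+26+11 = 88  ← best
The minimum is 88.
One shortest path: H → S → F → J → P → U → Z.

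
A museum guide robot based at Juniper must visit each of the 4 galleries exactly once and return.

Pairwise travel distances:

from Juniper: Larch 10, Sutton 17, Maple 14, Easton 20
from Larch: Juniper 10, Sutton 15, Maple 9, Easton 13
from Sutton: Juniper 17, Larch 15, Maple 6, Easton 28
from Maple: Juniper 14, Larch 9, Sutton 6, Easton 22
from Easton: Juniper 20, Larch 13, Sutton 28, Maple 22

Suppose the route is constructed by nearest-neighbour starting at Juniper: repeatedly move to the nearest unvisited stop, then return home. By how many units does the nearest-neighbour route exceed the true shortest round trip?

From Juniper: Larch=10, Maple=14, Sutton=17, Easton=20 → choose Larch (10).
From Larch: Maple=9, Easton=13, Sutton=15 → choose Maple (9).
From Maple: Sutton=6, Easton=22 → choose Sutton (6).
From Sutton: Easton=28 → choose Easton (28).
NN route Juniper → Larch → Maple → Sutton → Easton → Juniper costs 73.
Optimal: Juniper → Sutton → Maple → Larch → Easton → Juniper costs 65 (by enumerating all 12 distinct tours).
Excess = 73 − 65 = 8.

Excess over optimum: 8.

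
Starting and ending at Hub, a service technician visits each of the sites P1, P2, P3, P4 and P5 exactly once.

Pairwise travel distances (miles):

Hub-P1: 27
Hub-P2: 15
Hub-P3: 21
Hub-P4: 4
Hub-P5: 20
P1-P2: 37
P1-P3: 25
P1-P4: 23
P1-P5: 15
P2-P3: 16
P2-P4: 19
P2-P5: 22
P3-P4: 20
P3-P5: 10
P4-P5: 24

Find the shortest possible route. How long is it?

There are 60 distinct closed tours to check (reversals are equivalent).
Hub→P1→P2→P3→P4→P5→Hub: 27+37+16+20+24+20 = 144
Hub→P1→P2→P3→P5→P4→Hub: 27+37+16+10+24+4 = 118
Hub→P1→P2→P4→P3→P5→Hub: 27+37+19+20+10+20 = 133
Hub→P1→P2→P4→P5→P3→Hub: 27+37+19+24+10+21 = 138
Hub→P1→P2→P5→P3→P4→Hub: 27+37+22+10+20+4 = 120
Hub→P1→P2→P5→P4→P3→Hub: 27+37+22+24+20+21 = 151
Hub→P1→P3→P2→P4→P5→Hub: 27+25+16+19+24+20 = 131
Hub→P1→P3→P2→P5→P4→Hub: 27+25+16+22+24+4 = 118
Hub→P1→P3→P4→P2→P5→Hub: 27+25+20+19+22+20 = 133
Hub→P1→P3→P4→P5→P2→Hub: 27+25+20+24+22+15 = 133
Hub→P1→P3→P5→P2→P4→Hub: 27+25+10+22+19+4 = 107
Hub→P1→P3→P5→P4→P2→Hub: 27+25+10+24+19+15 = 120
Hub→P1→P4→P2→P3→P5→Hub: 27+23+19+16+10+20 = 115
Hub→P1→P4→P2→P5→P3→Hub: 27+23+19+22+10+21 = 122
… (46 more)
Hub→P2→P3→P5→P1→P4→Hub: 15+16+10+15+23+4 = 83  ← best
The minimum is 83.
One optimal route: Hub → P2 → P3 → P5 → P1 → P4 → Hub (or its reverse).

Shortest round trip = 83 miles.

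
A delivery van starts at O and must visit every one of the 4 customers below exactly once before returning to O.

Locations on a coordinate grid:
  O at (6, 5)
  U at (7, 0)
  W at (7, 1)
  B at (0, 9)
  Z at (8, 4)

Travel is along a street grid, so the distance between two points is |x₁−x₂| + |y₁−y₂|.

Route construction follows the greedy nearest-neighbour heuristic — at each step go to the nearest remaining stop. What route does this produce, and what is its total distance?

From O: distances to unvisited — Z=3, W=5, U=6, B=10. Nearest is Z (3).
From Z: distances to unvisited — W=4, U=5, B=13. Nearest is W (4).
From W: distances to unvisited — U=1, B=15. Nearest is U (1).
From U: distances to unvisited — B=16. Nearest is B (16).
Return B→O: 10.
Total = 3 + 4 + 1 + 16 + 10 = 34.

Nearest-neighbour total = 34; route O → Z → W → U → B → O.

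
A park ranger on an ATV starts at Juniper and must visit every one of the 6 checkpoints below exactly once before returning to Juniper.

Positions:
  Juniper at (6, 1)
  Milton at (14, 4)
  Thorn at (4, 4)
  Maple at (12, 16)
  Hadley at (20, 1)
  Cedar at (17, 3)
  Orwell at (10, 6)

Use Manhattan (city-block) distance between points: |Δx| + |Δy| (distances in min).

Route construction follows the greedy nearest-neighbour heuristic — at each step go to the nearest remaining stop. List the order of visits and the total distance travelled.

72 min along Juniper → Thorn → Orwell → Milton → Cedar → Hadley → Maple → Juniper.

Juniper → [Thorn:5 / Orwell:9 / Milton:11 / Cedar:13 / Hadley:14 / Maple:21] → Thorn (5)
Thorn → [Orwell:8 / Milton:10 / Cedar:14 / Hadley:19 / Maple:20] → Orwell (8)
Orwell → [Milton:6 / Cedar:10 / Maple:12 / Hadley:15] → Milton (6)
Milton → [Cedar:4 / Hadley:9 / Maple:14] → Cedar (4)
Cedar → [Hadley:5 / Maple:18] → Hadley (5)
Hadley → [Maple:23] → Maple (23)
Return Maple→Juniper: 21.
Total = 5 + 8 + 6 + 4 + 5 + 23 + 21 = 72.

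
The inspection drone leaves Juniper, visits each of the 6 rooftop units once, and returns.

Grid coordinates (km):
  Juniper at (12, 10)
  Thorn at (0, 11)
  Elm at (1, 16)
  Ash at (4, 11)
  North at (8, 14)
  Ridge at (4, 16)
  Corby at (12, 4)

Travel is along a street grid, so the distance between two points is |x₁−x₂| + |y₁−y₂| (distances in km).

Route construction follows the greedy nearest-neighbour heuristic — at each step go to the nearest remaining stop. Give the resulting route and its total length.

From Juniper: distances to unvisited — Corby=6, North=8, Ash=9, Thorn=13, Ridge=14, Elm=17. Nearest is Corby (6).
From Corby: distances to unvisited — North=14, Ash=15, Thorn=19, Ridge=20, Elm=23. Nearest is North (14).
From North: distances to unvisited — Ridge=6, Ash=7, Elm=9, Thorn=11. Nearest is Ridge (6).
From Ridge: distances to unvisited — Elm=3, Ash=5, Thorn=9. Nearest is Elm (3).
From Elm: distances to unvisited — Thorn=6, Ash=8. Nearest is Thorn (6).
From Thorn: distances to unvisited — Ash=4. Nearest is Ash (4).
Return Ash→Juniper: 9.
Total = 6 + 14 + 6 + 3 + 6 + 4 + 9 = 48.

Total distance 48 km via the nearest-neighbour route Juniper → Corby → North → Ridge → Elm → Thorn → Ash → Juniper.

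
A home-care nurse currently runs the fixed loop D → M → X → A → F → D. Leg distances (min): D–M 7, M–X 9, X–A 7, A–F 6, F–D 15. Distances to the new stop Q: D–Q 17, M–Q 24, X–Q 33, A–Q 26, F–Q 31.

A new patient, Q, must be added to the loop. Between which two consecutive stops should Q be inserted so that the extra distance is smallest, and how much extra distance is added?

Insertion cost between consecutive stops i–j is d(i,Q) + d(Q,j) − d(i,j):
  between D and M: 17 + 24 − 7 = 34
  between M and X: 24 + 33 − 9 = 48
  between X and A: 33 + 26 − 7 = 52
  between A and F: 26 + 31 − 6 = 51
  between F and D: 31 + 17 − 15 = 33
Cheapest insertion is between F and D, adding 33.
New total = 44 + 33 = 77.

+33 min — insert Q between F and D.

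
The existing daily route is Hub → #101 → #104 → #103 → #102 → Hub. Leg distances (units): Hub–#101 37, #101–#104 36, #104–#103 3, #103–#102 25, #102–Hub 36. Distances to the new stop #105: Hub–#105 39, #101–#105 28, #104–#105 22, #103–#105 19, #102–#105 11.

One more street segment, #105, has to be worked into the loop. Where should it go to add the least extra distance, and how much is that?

+5 — insert #105 between #103 and #102.

Insertion cost between consecutive stops i–j is d(i,#105) + d(#105,j) − d(i,j):
  between Hub and #101: 39 + 28 − 37 = 30
  between #101 and #104: 28 + 22 − 36 = 14
  between #104 and #103: 22 + 19 − 3 = 38
  between #103 and #102: 19 + 11 − 25 = 5
  between #102 and Hub: 11 + 39 − 36 = 14
Cheapest insertion is between #103 and #102, adding 5.
New total = 137 + 5 = 142.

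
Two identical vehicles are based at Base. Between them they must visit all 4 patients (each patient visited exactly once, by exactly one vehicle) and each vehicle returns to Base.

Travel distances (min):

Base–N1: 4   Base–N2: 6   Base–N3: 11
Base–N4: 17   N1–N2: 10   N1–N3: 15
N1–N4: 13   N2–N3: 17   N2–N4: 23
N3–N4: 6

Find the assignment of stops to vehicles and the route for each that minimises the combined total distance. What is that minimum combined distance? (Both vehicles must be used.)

Minimum combined distance: 46 min.

Try each way of splitting the stops between the two vehicles (each non-empty) and, for each split, find the best tour for each vehicle:
  {N1} + {N2, N3, N4}: 8 + 46 = 54
  {N2} + {N1, N3, N4}: 12 + 34 = 46
  {N1, N2} + {N3, N4}: 20 + 34 = 54
  {N3} + {N1, N2, N4}: 22 + 46 = 68
  {N1, N3} + {N2, N4}: 30 + 46 = 76
  {N2, N3} + {N1, N4}: 34 + 34 = 68
  … (7 splits in total)
Best: vehicle 1 Base → N2 → Base = 12; vehicle 2 Base → N1 → N4 → N3 → Base = 34; combined 46.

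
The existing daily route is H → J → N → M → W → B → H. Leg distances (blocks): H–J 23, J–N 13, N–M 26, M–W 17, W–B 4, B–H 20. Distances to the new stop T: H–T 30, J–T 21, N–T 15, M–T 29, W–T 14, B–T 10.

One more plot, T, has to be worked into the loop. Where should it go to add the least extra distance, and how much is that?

Minimum extra distance: 18 blocks, inserting T between N and M.

Insertion cost between consecutive stops i–j is d(i,T) + d(T,j) − d(i,j):
  between H and J: 30 + 21 − 23 = 28
  between J and N: 21 + 15 − 13 = 23
  between N and M: 15 + 29 − 26 = 18
  between M and W: 29 + 14 − 17 = 26
  between W and B: 14 + 10 − 4 = 20
  between B and H: 10 + 30 − 20 = 20
Cheapest insertion is between N and M, adding 18.
New total = 103 + 18 = 121.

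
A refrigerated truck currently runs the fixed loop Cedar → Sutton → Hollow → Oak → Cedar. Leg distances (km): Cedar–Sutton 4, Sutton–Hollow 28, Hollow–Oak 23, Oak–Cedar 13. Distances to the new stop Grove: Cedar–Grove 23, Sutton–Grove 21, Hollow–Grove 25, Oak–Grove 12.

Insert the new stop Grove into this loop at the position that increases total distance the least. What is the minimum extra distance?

Minimum extra distance: 14 km, inserting Grove between Hollow and Oak.

Insertion cost between consecutive stops i–j is d(i,Grove) + d(Grove,j) − d(i,j):
  between Cedar and Sutton: 23 + 21 − 4 = 40
  between Sutton and Hollow: 21 + 25 − 28 = 18
  between Hollow and Oak: 25 + 12 − 23 = 14
  between Oak and Cedar: 12 + 23 − 13 = 22
Cheapest insertion is between Hollow and Oak, adding 14.
New total = 68 + 14 = 82.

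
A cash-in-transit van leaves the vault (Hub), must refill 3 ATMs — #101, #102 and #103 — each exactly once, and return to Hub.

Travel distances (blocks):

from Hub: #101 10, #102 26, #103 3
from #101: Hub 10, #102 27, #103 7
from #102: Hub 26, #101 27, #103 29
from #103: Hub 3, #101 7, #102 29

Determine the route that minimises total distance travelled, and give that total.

There are 3 distinct closed tours to check (reversals are equivalent).
Hub → #101 → #102 → #103 → Hub: 10+27+29+3 = 69
Hub → #101 → #103 → #102 → Hub: 10+7+29+26 = 72
Hub → #102 → #101 → #103 → Hub: 26+27+7+3 = 63
The minimum is 63.
One optimal route: Hub → #102 → #101 → #103 → Hub (or its reverse).

Minimum total distance: 63 blocks.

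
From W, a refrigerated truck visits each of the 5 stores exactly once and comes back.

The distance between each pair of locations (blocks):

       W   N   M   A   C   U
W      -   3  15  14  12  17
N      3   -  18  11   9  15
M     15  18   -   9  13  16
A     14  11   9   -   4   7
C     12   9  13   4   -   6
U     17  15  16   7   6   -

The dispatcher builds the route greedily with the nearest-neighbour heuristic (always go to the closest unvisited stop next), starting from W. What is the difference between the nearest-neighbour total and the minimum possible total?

From W: N=3, C=12, A=14, M=15, U=17 → choose N (3).
From N: C=9, A=11, U=15, M=18 → choose C (9).
From C: A=4, U=6, M=13 → choose A (4).
From A: U=7, M=9 → choose U (7).
From U: M=16 → choose M (16).
NN route W → N → C → A → U → M → W costs 54.
Optimal: W → N → C → U → A → M → W costs 49 (by enumerating all 60 distinct tours).
Excess = 54 − 49 = 5.

Excess over optimum: 5 blocks.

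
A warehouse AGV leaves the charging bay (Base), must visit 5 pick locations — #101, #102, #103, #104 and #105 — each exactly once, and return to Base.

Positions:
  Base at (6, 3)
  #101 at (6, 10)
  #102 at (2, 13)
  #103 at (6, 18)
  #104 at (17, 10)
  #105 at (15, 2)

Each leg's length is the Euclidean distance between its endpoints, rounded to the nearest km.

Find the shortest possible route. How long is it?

49 km — the shortest possible round trip.

Base - #101 - #102 - #103 - #104 - #105 - Base: 7+5+6+14+8+9 = 49
Base - #101 - #102 - #103 - #105 - #104 - Base: 7+5+6+18+8+13 = 57
Base - #101 - #102 - #104 - #103 - #105 - Base: 7+5+15+14+18+9 = 68
Base - #101 - #102 - #104 - #105 - #103 - Base: 7+5+15+8+18+15 = 68
Base - #101 - #102 - #105 - #103 - #104 - Base: 7+5+17+18+14+13 = 74
Base - #101 - #102 - #105 - #104 - #103 - Base: 7+5+17+8+14+15 = 66
Base - #101 - #103 - #102 - #104 - #105 - Base: 7+8+6+15+8+9 = 53
Base - #101 - #103 - #102 - #105 - #104 - Base: 7+8+6+17+8+13 = 59
Base - #101 - #103 - #104 - #102 - #105 - Base: 7+8+14+15+17+9 = 70
Base - #101 - #103 - #104 - #105 - #102 - Base: 7+8+14+8+17+11 = 65
Base - #101 - #103 - #105 - #102 - #104 - Base: 7+8+18+17+15+13 = 78
Base - #101 - #103 - #105 - #104 - #102 - Base: 7+8+18+8+15+11 = 67
Base - #101 - #104 - #102 - #103 - #105 - Base: 7+11+15+6+18+9 = 66
Base - #101 - #104 - #102 - #105 - #103 - Base: 7+11+15+17+18+15 = 83
… (46 more)
The minimum is 49.
One optimal route: Base → #101 → #102 → #103 → #104 → #105 → Base (or its reverse).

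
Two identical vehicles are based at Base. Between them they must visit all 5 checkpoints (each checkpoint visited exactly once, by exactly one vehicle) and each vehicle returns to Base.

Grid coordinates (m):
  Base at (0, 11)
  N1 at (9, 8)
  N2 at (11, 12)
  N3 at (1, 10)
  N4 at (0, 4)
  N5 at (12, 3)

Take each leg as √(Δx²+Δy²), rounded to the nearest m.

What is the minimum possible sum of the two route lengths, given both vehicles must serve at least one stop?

There are 2^4 − 1 = 15 ways to divide the 5 stops into two non-empty groups. For each, the best each vehicle can do is its own shortest tour through its group:
  {N1} + {N2, N3, N4, N5}: 18 + 39 = 57
  {N2} + {N1, N3, N4, N5}: 22 + 34 = 56
  {N1, N2} + {N3, N4, N5}: 24 + 33 = 57
  {N3} + {N1, N2, N4, N5}: 2 + 40 = 42
  {N1, N3} + {N2, N4, N5}: 18 + 39 = 57
  {N2, N3} + {N1, N4, N5}: 22 + 34 = 56
  … (15 splits in total)
Best: vehicle 1 Base → N3 → Base = 2; vehicle 2 Base → N2 → N1 → N5 → N4 → Base = 40; combined 42.

42 m — the smallest possible combined total.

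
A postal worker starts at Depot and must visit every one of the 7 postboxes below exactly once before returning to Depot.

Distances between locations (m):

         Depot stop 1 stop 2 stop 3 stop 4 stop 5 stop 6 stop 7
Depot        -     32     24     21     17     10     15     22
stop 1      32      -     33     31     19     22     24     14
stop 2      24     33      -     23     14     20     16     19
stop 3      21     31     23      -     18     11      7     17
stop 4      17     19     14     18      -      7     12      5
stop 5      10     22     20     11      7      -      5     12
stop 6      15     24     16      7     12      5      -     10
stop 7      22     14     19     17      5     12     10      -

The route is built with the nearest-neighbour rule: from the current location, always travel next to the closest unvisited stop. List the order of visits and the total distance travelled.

123 m along Depot → stop 5 → stop 6 → stop 3 → stop 7 → stop 4 → stop 2 → stop 1 → Depot.

Depot → [stop 5:10 / stop 6:15 / stop 4:17 / stop 3:21 / stop 7:22 / stop 2:24 / stop 1:32] → stop 5 (10)
stop 5 → [stop 6:5 / stop 4:7 / stop 3:11 / stop 7:12 / stop 2:20 / stop 1:22] → stop 6 (5)
stop 6 → [stop 3:7 / stop 7:10 / stop 4:12 / stop 2:16 / stop 1:24] → stop 3 (7)
stop 3 → [stop 7:17 / stop 4:18 / stop 2:23 / stop 1:31] → stop 7 (17)
stop 7 → [stop 4:5 / stop 1:14 / stop 2:19] → stop 4 (5)
stop 4 → [stop 2:14 / stop 1:19] → stop 2 (14)
stop 2 → [stop 1:33] → stop 1 (33)
Return stop 1→Depot: 32.
Total = 10 + 5 + 7 + 17 + 5 + 14 + 33 + 32 = 123.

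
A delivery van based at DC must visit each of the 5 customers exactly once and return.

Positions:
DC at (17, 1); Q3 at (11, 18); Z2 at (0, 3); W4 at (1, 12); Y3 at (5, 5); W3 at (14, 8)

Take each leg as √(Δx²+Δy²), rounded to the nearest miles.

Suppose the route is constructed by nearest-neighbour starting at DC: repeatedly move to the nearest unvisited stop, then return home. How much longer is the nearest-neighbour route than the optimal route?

Excess over optimum: 4 miles.

From DC: W3=8, Y3=13, Z2=17, Q3=18, W4=19 → choose W3 (8).
From W3: Y3=9, Q3=10, W4=14, Z2=15 → choose Y3 (9).
From Y3: Z2=5, W4=8, Q3=14 → choose Z2 (5).
From Z2: W4=9, Q3=19 → choose W4 (9).
From W4: Q3=12 → choose Q3 (12).
NN route DC → W3 → Y3 → Z2 → W4 → Q3 → DC costs 61.
Optimal: DC → Y3 → Z2 → W4 → Q3 → W3 → DC costs 57 (by enumerating all 60 distinct tours).
Excess = 61 − 57 = 4.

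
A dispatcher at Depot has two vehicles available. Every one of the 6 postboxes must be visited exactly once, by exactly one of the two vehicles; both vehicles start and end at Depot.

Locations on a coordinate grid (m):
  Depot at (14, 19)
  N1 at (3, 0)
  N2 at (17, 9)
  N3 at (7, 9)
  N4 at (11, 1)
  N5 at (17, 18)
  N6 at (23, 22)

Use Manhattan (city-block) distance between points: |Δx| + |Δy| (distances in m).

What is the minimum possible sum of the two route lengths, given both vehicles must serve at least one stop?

90 m — the smallest possible combined total.

There are 2^5 − 1 = 31 ways to divide the 6 stops into two non-empty groups. For each, the best each vehicle can do is its own shortest tour through its group:
  {N1} + {N2, N3, N4, N5, N6}: 60 + 74 = 134
  {N2} + {N1, N3, N4, N5, N6}: 26 + 84 = 110
  {N1, N2} + {N3, N4, N5, N6}: 66 + 74 = 140
  {N3} + {N1, N2, N4, N5, N6}: 34 + 84 = 118
  {N1, N3} + {N2, N4, N5, N6}: 60 + 66 = 126
  {N2, N3} + {N1, N4, N5, N6}: 40 + 84 = 124
  … (31 splits in total)
  {N1, N2, N3, N4, N5} + {N6}: 66 + 24 = 90  ← best
Best: vehicle 1 Depot → N3 → N1 → N4 → N2 → N5 → Depot = 66; vehicle 2 Depot → N6 → Depot = 24; combined 90.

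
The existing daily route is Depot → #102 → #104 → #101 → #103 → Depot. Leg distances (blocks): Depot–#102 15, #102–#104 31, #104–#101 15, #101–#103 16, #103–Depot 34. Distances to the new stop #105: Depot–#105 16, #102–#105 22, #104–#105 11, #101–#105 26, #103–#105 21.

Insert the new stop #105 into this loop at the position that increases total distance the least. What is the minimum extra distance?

Insertion cost between consecutive stops i–j is d(i,#105) + d(#105,j) − d(i,j):
  between Depot and #102: 16 + 22 − 15 = 23
  between #102 and #104: 22 + 11 − 31 = 2
  between #104 and #101: 11 + 26 − 15 = 22
  between #101 and #103: 26 + 21 − 16 = 31
  between #103 and Depot: 21 + 16 − 34 = 3
Cheapest insertion is between #102 and #104, adding 2.
New total = 111 + 2 = 113.

Adding 2 blocks by placing #105 on the #102–#104 leg.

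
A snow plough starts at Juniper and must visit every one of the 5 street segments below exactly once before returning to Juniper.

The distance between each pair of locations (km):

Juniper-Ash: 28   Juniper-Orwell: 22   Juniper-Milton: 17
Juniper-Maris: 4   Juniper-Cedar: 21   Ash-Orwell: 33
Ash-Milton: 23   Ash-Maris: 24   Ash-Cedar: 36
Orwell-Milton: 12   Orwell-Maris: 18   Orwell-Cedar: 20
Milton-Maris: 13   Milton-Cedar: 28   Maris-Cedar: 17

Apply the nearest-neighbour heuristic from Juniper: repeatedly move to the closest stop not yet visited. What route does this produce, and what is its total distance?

Juniper → [Maris:4 / Milton:17 / Cedar:21 / Orwell:22 / Ash:28] → Maris (4)
Maris → [Milton:13 / Cedar:17 / Orwell:18 / Ash:24] → Milton (13)
Milton → [Orwell:12 / Ash:23 / Cedar:28] → Orwell (12)
Orwell → [Cedar:20 / Ash:33] → Cedar (20)
Cedar → [Ash:36] → Ash (36)
Return Ash→Juniper: 28.
Total = 4 + 13 + 12 + 20 + 36 + 28 = 113.

Total distance 113 km via the nearest-neighbour route Juniper → Maris → Milton → Orwell → Cedar → Ash → Juniper.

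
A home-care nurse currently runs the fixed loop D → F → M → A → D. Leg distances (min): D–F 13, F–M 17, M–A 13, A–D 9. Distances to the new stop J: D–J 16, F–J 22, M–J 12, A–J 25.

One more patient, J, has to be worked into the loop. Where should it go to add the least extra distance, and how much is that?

Adding 17 min by placing J on the F–M leg.

Insertion cost between consecutive stops i–j is d(i,J) + d(J,j) − d(i,j):
  between D and F: 16 + 22 − 13 = 25
  between F and M: 22 + 12 − 17 = 17
  between M and A: 12 + 25 − 13 = 24
  between A and D: 25 + 16 − 9 = 32
Cheapest insertion is between F and M, adding 17.
New total = 52 + 17 = 69.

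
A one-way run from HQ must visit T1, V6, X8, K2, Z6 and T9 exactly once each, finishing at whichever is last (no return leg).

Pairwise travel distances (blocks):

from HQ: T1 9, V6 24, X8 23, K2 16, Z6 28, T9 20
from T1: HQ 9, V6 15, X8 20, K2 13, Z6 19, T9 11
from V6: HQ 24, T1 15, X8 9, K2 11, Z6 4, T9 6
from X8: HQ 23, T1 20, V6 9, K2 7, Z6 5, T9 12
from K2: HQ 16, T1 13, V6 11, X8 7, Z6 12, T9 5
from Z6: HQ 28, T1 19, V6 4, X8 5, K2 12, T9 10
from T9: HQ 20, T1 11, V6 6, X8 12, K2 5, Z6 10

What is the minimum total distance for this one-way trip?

There are 6! = 720 possible orderings.
HQ→T1→V6→X8→K2→Z6→T9: 9+15+9+7+12+10 = 62
HQ→T1→V6→X8→K2→T9→Z6: 9+15+9+7+5+10 = 55
HQ→T1→V6→X8→Z6→K2→T9: 9+15+9+5+12+5 = 55
HQ→T1→V6→X8→Z6→T9→K2: 9+15+9+5+10+5 = 53
HQ→T1→V6→X8→T9→K2→Z6: 9+15+9+12+5+12 = 62
HQ→T1→V6→X8→T9→Z6→K2: 9+15+9+12+10+12 = 67
HQ→T1→V6→K2→X8→Z6→T9: 9+15+11+7+5+10 = 57
HQ→T1→V6→K2→X8→T9→Z6: 9+15+11+7+12+10 = 64
… (712 more)
HQ→T1→T9→K2→X8→Z6→V6: 9+11+5+7+5+4 = 41  ← best
The minimum is 41.
One shortest path: HQ → T1 → T9 → K2 → X8 → Z6 → V6.

Minimum one-way distance = 41 blocks.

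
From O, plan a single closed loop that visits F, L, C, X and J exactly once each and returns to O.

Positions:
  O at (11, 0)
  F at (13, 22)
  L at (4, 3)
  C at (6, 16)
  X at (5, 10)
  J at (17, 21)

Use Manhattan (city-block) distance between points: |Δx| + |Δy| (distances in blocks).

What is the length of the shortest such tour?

Shortest round trip = 70 blocks.

There are 60 distinct closed tours to check (reversals are equivalent).
O-F-L-C-X-J-O: 24+28+15+7+23+27 = 124
O-F-L-C-J-X-O: 24+28+15+16+23+16 = 122
O-F-L-X-C-J-O: 24+28+8+7+16+27 = 110
O-F-L-X-J-C-O: 24+28+8+23+16+21 = 120
O-F-L-J-C-X-O: 24+28+31+16+7+16 = 122
O-F-L-J-X-C-O: 24+28+31+23+7+21 = 134
O-F-C-L-X-J-O: 24+13+15+8+23+27 = 110
O-F-C-L-J-X-O: 24+13+15+31+23+16 = 122
O-F-C-X-L-J-O: 24+13+7+8+31+27 = 110
O-F-C-X-J-L-O: 24+13+7+23+31+10 = 108
O-F-C-J-L-X-O: 24+13+16+31+8+16 = 108
O-F-C-J-X-L-O: 24+13+16+23+8+10 = 94
O-F-X-L-C-J-O: 24+20+8+15+16+27 = 110
O-F-X-L-J-C-O: 24+20+8+31+16+21 = 120
… (46 more)
O-F-J-C-X-L-O: 24+5+16+7+8+10 = 70  ← best
The minimum is 70.
One optimal route: O → F → J → C → X → L → O (or its reverse).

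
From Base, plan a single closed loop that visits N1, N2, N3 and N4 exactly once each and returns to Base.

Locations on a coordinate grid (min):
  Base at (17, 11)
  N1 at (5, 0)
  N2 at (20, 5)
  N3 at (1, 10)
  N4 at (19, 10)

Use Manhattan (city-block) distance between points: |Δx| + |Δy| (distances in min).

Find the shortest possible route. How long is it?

With 4 stops there are 4!/2 = 12 distinct round trips (a route and its reverse cost the same).
Base → N1 → N2 → N3 → N4 → Base: 23+20+24+18+3 = 88
Base → N1 → N2 → N4 → N3 → Base: 23+20+6+18+17 = 84
Base → N1 → N3 → N2 → N4 → Base: 23+14+24+6+3 = 70
Base → N1 → N3 → N4 → N2 → Base: 23+14+18+6+9 = 70
Base → N1 → N4 → N2 → N3 → Base: 23+24+6+24+17 = 94
Base → N1 → N4 → N3 → N2 → Base: 23+24+18+24+9 = 98
Base → N2 → N1 → N3 → N4 → Base: 9+20+14+18+3 = 64
Base → N2 → N1 → N4 → N3 → Base: 9+20+24+18+17 = 88
Base → N2 → N3 → N1 → N4 → Base: 9+24+14+24+3 = 74
Base → N2 → N4 → N1 → N3 → Base: 9+6+24+14+17 = 70
Base → N3 → N1 → N2 → N4 → Base: 17+14+20+6+3 = 60
Base → N3 → N2 → N1 → N4 → Base: 17+24+20+24+3 = 88
The minimum is 60.
One optimal route: Base → N3 → N1 → N2 → N4 → Base (or its reverse).

Minimum total distance: 60 min.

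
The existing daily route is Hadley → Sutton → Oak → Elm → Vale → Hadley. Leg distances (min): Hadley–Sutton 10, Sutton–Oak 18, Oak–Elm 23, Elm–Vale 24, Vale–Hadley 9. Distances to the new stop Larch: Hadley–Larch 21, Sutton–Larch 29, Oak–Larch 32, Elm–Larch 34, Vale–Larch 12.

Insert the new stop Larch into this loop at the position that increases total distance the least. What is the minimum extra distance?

Insertion cost between consecutive stops i–j is d(i,Larch) + d(Larch,j) − d(i,j):
  between Hadley and Sutton: 21 + 29 − 10 = 40
  between Sutton and Oak: 29 + 32 − 18 = 43
  between Oak and Elm: 32 + 34 − 23 = 43
  between Elm and Vale: 34 + 12 − 24 = 22
  between Vale and Hadley: 12 + 21 − 9 = 24
Cheapest insertion is between Elm and Vale, adding 22.
New total = 84 + 22 = 106.

+22 min — insert Larch between Elm and Vale.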